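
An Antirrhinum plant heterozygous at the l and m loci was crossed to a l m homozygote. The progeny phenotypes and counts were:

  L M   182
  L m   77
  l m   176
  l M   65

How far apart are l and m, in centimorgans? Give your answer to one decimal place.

The two most frequent classes, L M (182) and l m (176), are the parental types, so the F1 was L M / l m.
The recombinant classes are L m and l M: 77 + 65 = 142.
Recombination frequency = 142/500 = 0.2840 ≈ 28.4%, i.e. 28.4 centimorgans.

28.4 centimorgans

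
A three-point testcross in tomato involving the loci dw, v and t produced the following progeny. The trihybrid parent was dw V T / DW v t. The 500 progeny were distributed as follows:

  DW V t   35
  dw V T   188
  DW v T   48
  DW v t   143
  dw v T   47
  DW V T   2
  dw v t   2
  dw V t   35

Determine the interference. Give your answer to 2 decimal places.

0.73

The two rarest classes, DW V T and dw v t, are the double crossovers. Comparing them with the parentals, only the dw allele has switched, so dw is the middle locus and the order is v – dw – t.
v–dw: (82 + 4)/500 = 0.1720; dw–t: (83 + 4)/500 = 0.1740.
Expected DCO frequency = 0.1720 × 0.1740 ≈ 0.02993; observed = 4/500 ≈ 0.00800.
Coefficient of coincidence = 0.00800/0.02993 ≈ 0.27; interference = 1 − 0.27 = 0.73.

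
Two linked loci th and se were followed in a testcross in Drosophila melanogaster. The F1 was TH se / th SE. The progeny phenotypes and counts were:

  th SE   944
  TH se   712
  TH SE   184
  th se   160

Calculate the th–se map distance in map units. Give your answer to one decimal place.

The recombinant classes are TH SE and th se: 184 + 160 = 344.
Recombination frequency = 344/2000 = 0.1720 ≈ 17.2%, i.e. 17.2 map units.

17.2 map units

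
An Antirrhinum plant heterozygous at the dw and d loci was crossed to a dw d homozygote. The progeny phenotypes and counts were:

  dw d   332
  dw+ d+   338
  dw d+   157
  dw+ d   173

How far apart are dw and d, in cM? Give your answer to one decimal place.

33.0 cM

The two most frequent classes, dw+ d+ (338) and dw d (332), are the parental types, so the F1 was dw+ d+ / dw d.
The recombinant classes are dw+ d and dw d+: 173 + 157 = 330.
Recombination frequency = 330/1000 = 0.3300 ≈ 33.0%, i.e. 33.0 cM.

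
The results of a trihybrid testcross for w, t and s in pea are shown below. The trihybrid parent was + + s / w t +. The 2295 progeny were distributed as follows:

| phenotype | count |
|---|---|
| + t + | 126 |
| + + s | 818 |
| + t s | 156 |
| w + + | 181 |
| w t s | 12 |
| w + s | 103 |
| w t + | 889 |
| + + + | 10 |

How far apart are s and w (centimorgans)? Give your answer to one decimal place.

10.9 centimorgans

The two rarest classes, + + + and w t s, are the double crossovers. Comparing them with the parentals, only the s allele has switched, so s is the middle locus and the order is w – s – t.
Crossovers in the w–s interval produce the single-crossover classes w + s and + t + (103 + 126 = 229) plus the double crossovers (22).
RF(w–s) = (229 + 22) / 2295 = 251/2295 = 0.1094 → 10.9 centimorgans.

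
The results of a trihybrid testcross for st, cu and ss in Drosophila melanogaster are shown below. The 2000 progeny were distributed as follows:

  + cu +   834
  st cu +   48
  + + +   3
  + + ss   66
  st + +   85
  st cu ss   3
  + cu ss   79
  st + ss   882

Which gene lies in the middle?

The two most frequent reciprocal classes, st + ss and + cu +, are the parental types, so the F1 was st + ss / + cu +.
The two rarest classes, st cu ss and + + +, are the double crossovers. Comparing them with the parentals, only the cu allele has switched, so cu is the middle locus and the order is ss – cu – st.

cu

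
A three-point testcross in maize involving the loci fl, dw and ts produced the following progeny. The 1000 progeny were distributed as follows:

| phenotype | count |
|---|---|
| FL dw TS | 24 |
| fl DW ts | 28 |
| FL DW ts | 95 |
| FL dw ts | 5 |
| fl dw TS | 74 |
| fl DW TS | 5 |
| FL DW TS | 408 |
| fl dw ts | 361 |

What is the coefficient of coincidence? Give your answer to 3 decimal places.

0.901

The two most frequent reciprocal classes, fl dw ts and FL DW TS, are the parental types, so the F1 was fl dw ts / FL DW TS.
The two rarest classes, FL dw ts and fl DW TS, are the double crossovers. Comparing them with the parentals, only the fl allele has switched, so fl is the middle locus and the order is dw – fl – ts.
dw–fl: (52 + 10)/1000 = 0.0620; fl–ts: (169 + 10)/1000 = 0.1790.
Expected DCO frequency = 0.0620 × 0.1790 ≈ 0.01110; observed = 10/1000 ≈ 0.01000.
Coefficient of coincidence = 0.01000/0.01110 ≈ 0.901.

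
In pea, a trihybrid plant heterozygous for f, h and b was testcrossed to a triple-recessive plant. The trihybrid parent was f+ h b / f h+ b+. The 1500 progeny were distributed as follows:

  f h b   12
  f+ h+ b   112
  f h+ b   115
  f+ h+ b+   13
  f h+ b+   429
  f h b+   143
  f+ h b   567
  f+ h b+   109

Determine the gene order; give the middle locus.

The two rarest classes, f h b and f+ h+ b+, are the double crossovers. Comparing them with the parentals, only the f allele has switched, so f is the middle locus and the order is h – f – b.

f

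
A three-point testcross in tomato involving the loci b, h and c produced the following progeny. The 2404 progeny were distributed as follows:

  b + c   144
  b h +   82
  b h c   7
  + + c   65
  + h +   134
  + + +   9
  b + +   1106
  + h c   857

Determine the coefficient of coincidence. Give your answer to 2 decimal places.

0.80

The two most frequent reciprocal classes, + h c and b + +, are the parental types, so the F1 was + h c / b + +.
The two rarest classes, b h c and + + +, are the double crossovers. Comparing them with the parentals, only the b allele has switched, so b is the middle locus and the order is h – b – c.
h–b: (147 + 16)/2404 = 0.0678; b–c: (278 + 16)/2404 = 0.1223.
Expected DCO frequency = 0.0678 × 0.1223 ≈ 0.00829; observed = 16/2404 ≈ 0.00666.
Coefficient of coincidence = 0.00666/0.00829 ≈ 0.80.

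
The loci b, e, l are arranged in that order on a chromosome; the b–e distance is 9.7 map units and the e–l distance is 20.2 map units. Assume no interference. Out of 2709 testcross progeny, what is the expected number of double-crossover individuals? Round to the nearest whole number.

Map distances give recombination frequencies of 0.097 and 0.202 for the two intervals.
With no interference, expected double-crossover frequency = 0.097 × 0.202 = 0.01959.
Expected number = 0.01959 × 2709 = 53.08 ≈ 53.

53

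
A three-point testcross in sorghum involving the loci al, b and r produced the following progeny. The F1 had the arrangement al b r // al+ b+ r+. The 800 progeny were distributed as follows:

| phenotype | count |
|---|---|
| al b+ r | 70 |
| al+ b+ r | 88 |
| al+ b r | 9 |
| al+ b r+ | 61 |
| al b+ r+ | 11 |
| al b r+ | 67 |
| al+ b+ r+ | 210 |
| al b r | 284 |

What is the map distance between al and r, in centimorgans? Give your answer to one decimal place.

The two rarest classes, al+ b r and al b+ r+, are the double crossovers. Comparing them with the parentals, only the al allele has switched, so al is the middle locus and the order is b – al – r.
Crossovers in the al–r interval produce the single-crossover classes al b r+ and al+ b+ r (67 + 88 = 155) plus the double crossovers (20).
RF(al–r) = (155 + 20) / 800 = 175/800 = 0.2188 → 21.9 centimorgans.

21.9 centimorgans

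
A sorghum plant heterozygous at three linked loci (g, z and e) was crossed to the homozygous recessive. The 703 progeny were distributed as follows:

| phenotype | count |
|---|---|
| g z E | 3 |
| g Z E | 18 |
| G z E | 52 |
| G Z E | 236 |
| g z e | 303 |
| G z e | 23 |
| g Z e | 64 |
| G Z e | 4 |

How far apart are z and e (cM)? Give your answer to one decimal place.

The two most frequent reciprocal classes, g z e and G Z E, are the parental types, so the F1 was g z e / G Z E.
The two rarest classes, g z E and G Z e, are the double crossovers. Comparing them with the parentals, only the e allele has switched, so e is the middle locus and the order is z – e – g.
Crossovers in the z–e interval produce the single-crossover classes g Z e and G z E (64 + 52 = 116) plus the double crossovers (7).
RF(z–e) = (116 + 7) / 703 = 123/703 = 0.1750 → 17.5 cM.

17.5 cM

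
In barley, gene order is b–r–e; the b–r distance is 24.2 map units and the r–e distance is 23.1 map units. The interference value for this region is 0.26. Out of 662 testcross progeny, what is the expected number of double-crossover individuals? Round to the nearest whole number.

Map distances give recombination frequencies of 0.242 and 0.231 for the two intervals.
With interference 0.26 (so coincidence = 0.74), expected double-crossover frequency = 0.242 × 0.231 × 0.74 = 0.04137.
Expected number = 0.04137 × 662 = 27.39 ≈ 27.

27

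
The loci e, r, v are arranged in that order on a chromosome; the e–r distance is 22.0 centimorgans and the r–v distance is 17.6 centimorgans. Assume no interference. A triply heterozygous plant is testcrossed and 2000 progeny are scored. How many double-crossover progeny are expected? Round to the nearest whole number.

Map distances give recombination frequencies of 0.220 and 0.176 for the two intervals.
With no interference, expected double-crossover frequency = 0.220 × 0.176 = 0.03872.
Expected number = 0.03872 × 2000 = 77.44 ≈ 77.

77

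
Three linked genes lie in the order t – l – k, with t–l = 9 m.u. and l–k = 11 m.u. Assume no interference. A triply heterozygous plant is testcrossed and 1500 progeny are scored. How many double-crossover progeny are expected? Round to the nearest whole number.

15

Map distances give recombination frequencies of 0.090 and 0.110 for the two intervals.
With no interference, expected double-crossover frequency = 0.090 × 0.110 = 0.00990.
Expected number = 0.00990 × 1500 = 14.85 ≈ 15.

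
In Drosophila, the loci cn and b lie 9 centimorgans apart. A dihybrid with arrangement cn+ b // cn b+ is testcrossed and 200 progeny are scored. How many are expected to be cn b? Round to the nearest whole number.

A map distance of 9 centimorgans corresponds to a recombination frequency of 0.090.
The F1 is cn+ b / cn b+, so cn b is a recombinant gamete class with expected frequency r/2 = 0.090/2 = 0.0450.
Expected number = 0.0450 × 200 = 9.00 ≈ 9.

9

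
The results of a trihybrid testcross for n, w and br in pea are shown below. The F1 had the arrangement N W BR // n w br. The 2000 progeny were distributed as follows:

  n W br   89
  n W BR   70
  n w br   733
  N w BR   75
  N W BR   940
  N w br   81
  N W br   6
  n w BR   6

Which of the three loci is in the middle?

The two rarest classes, N W br and n w BR, are the double crossovers. Comparing them with the parentals, only the br allele has switched, so br is the middle locus and the order is n – br – w.

br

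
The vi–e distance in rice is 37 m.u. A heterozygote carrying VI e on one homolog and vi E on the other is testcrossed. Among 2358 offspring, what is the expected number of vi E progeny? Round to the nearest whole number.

A map distance of 37 m.u. corresponds to a recombination frequency of 0.370.
The F1 is VI e / vi E, so vi E is a parental gamete class with expected frequency (1 − r)/2 = 0.630/2 = 0.3150.
Expected number = 0.3150 × 2358 = 742.77 ≈ 743.

743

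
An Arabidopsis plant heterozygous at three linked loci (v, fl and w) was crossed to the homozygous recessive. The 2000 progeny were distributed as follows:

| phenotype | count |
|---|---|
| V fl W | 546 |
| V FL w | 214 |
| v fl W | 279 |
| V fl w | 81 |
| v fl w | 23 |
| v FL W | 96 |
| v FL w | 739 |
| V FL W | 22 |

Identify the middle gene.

fl

The two most frequent reciprocal classes, V fl W and v FL w, are the parental types, so the F1 was V fl W / v FL w.
The two rarest classes, V FL W and v fl w, are the double crossovers. Comparing them with the parentals, only the fl allele has switched, so fl is the middle locus and the order is v – fl – w.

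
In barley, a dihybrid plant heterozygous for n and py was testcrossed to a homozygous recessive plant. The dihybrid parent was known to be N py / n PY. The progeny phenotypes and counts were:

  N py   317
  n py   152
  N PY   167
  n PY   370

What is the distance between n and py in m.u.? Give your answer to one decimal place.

31.7 m.u.

The recombinant classes are N PY and n py: 167 + 152 = 319.
Recombination frequency = 319/1006 = 0.3171 ≈ 31.7%, i.e. 31.7 m.u.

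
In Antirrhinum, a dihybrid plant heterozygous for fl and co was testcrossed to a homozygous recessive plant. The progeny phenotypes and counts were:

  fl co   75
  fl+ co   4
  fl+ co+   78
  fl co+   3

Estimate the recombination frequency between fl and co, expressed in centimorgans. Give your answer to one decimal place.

4.4 centimorgans

The two most frequent classes, fl+ co+ (78) and fl co (75), are the parental types, so the F1 was fl+ co+ / fl co.
The recombinant classes are fl+ co and fl co+: 4 + 3 = 7.
Recombination frequency = 7/160 = 0.0437 ≈ 4.4%, i.e. 4.4 centimorgans.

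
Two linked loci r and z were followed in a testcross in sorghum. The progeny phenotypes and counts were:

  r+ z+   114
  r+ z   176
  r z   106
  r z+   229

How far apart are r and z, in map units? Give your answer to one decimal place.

The two most frequent classes, r+ z (176) and r z+ (229), are the parental types, so the F1 was r+ z / r z+.
The recombinant classes are r+ z+ and r z: 114 + 106 = 220.
Recombination frequency = 220/625 = 0.3520 ≈ 35.2%, i.e. 35.2 map units.

35.2 map units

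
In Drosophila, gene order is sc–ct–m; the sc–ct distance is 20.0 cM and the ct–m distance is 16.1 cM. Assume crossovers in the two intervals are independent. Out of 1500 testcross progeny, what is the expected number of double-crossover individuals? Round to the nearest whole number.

48

Map distances give recombination frequencies of 0.200 and 0.161 for the two intervals.
With no interference, expected double-crossover frequency = 0.200 × 0.161 = 0.03220.
Expected number = 0.03220 × 1500 = 48.30 ≈ 48.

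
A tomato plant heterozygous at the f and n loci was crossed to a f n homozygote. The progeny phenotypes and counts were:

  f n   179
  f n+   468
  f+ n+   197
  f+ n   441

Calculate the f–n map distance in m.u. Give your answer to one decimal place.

The two most frequent classes, f+ n (441) and f n+ (468), are the parental types, so the F1 was f+ n / f n+.
The recombinant classes are f+ n+ and f n: 197 + 179 = 376.
Recombination frequency = 376/1285 = 0.2926 ≈ 29.3%, i.e. 29.3 m.u.

29.3 m.u.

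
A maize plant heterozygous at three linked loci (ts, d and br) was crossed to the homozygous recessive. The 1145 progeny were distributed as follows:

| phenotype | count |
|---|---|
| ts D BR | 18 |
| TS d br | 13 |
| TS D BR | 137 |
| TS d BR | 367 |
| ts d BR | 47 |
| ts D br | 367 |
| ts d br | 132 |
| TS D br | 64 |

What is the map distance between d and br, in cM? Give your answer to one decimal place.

26.2 cM

The two most frequent reciprocal classes, ts D br and TS d BR, are the parental types, so the F1 was ts D br / TS d BR.
The two rarest classes, ts D BR and TS d br, are the double crossovers. Comparing them with the parentals, only the br allele has switched, so br is the middle locus and the order is ts – br – d.
Crossovers in the br–d interval produce the single-crossover classes ts d br and TS D BR (132 + 137 = 269) plus the double crossovers (31).
RF(br–d) = (269 + 31) / 1145 = 300/1145 = 0.2620 → 26.2 cM.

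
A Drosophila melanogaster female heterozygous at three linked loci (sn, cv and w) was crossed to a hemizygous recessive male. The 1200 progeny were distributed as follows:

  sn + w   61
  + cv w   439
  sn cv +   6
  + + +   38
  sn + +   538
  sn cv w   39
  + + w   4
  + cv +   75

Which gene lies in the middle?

The two most frequent reciprocal classes, + cv w and sn + +, are the parental types, so the F1 was + cv w / sn + +.
The two rarest classes, + + w and sn cv +, are the double crossovers. Comparing them with the parentals, only the cv allele has switched, so cv is the middle locus and the order is w – cv – sn.

cv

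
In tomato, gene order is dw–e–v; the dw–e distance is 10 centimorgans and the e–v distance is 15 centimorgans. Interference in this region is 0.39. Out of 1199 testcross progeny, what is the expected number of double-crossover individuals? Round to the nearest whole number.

Map distances give recombination frequencies of 0.100 and 0.150 for the two intervals.
With interference 0.39 (so coincidence = 0.61), expected double-crossover frequency = 0.100 × 0.150 × 0.61 = 0.00915.
Expected number = 0.00915 × 1199 = 10.97 ≈ 11.

11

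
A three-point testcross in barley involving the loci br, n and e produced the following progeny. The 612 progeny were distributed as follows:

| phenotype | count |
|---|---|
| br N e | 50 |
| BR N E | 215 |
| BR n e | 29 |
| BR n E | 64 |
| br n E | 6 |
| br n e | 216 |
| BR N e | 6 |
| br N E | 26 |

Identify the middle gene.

e

The two most frequent reciprocal classes, BR N E and br n e, are the parental types, so the F1 was BR N E / br n e.
The two rarest classes, BR N e and br n E, are the double crossovers. Comparing them with the parentals, only the e allele has switched, so e is the middle locus and the order is br – e – n.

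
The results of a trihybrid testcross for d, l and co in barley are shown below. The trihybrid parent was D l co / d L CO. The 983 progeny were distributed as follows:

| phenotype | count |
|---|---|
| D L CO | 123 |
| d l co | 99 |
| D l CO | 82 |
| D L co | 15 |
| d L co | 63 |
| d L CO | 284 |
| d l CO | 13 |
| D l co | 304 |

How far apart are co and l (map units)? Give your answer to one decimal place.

17.6 map units

The two rarest classes, D L co and d l CO, are the double crossovers. Comparing them with the parentals, only the l allele has switched, so l is the middle locus and the order is co – l – d.
Crossovers in the co–l interval produce the single-crossover classes D l CO and d L co (82 + 63 = 145) plus the double crossovers (28).
RF(co–l) = (145 + 28) / 983 = 173/983 = 0.1760 → 17.6 map units.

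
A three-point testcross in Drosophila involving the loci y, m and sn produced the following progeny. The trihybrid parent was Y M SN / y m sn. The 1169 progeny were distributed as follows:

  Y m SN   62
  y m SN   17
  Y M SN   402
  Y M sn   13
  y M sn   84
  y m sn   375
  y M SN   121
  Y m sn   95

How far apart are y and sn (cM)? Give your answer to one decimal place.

21.0 cM

The two rarest classes, Y M sn and y m SN, are the double crossovers. Comparing them with the parentals, only the sn allele has switched, so sn is the middle locus and the order is y – sn – m.
Crossovers in the y–sn interval produce the single-crossover classes y M SN and Y m sn (121 + 95 = 216) plus the double crossovers (30).
RF(y–sn) = (216 + 30) / 1169 = 246/1169 = 0.2104 → 21.0 cM.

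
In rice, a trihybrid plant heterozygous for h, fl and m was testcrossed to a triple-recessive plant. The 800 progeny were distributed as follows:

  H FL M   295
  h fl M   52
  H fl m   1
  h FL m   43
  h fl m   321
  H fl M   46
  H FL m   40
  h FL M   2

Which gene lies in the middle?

The two most frequent reciprocal classes, H FL M and h fl m, are the parental types, so the F1 was H FL M / h fl m.
The two rarest classes, h FL M and H fl m, are the double crossovers. Comparing them with the parentals, only the h allele has switched, so h is the middle locus and the order is fl – h – m.

h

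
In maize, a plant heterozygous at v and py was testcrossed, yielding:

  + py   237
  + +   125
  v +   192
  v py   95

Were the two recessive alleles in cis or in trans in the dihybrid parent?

trans

The two most frequent classes are + py (237) and v + (192); these are the parental (non-recombinant) types.
So the F1 carried + py on one chromosome and v + on the other — the recessive alleles are on opposite chromosomes (trans / repulsion).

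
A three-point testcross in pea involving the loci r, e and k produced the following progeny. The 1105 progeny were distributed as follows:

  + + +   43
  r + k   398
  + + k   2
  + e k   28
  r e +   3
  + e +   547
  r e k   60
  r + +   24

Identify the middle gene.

r

The two most frequent reciprocal classes, r + k and + e +, are the parental types, so the F1 was r + k / + e +.
The two rarest classes, + + k and r e +, are the double crossovers. Comparing them with the parentals, only the r allele has switched, so r is the middle locus and the order is e – r – k.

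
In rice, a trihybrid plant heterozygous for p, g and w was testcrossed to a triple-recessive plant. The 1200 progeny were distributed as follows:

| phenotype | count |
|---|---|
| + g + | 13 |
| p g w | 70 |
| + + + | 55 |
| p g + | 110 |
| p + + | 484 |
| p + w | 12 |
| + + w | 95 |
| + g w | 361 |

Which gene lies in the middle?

The two most frequent reciprocal classes, + g w and p + +, are the parental types, so the F1 was + g w / p + +.
The two rarest classes, + g + and p + w, are the double crossovers. Comparing them with the parentals, only the w allele has switched, so w is the middle locus and the order is p – w – g.

w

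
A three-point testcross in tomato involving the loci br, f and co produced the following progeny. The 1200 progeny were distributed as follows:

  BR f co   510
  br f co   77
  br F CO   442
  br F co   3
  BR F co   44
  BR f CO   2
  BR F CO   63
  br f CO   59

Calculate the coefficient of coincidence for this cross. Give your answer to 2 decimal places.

The two most frequent reciprocal classes, br F CO and BR f co, are the parental types, so the F1 was br F CO / BR f co.
The two rarest classes, br F co and BR f CO, are the double crossovers. Comparing them with the parentals, only the co allele has switched, so co is the middle locus and the order is f – co – br.
f–co: (103 + 5)/1200 = 0.0900; co–br: (140 + 5)/1200 = 0.1208.
Expected DCO frequency = 0.0900 × 0.1208 ≈ 0.01087; observed = 5/1200 ≈ 0.00417.
Coefficient of coincidence = 0.00417/0.01087 ≈ 0.38.

0.38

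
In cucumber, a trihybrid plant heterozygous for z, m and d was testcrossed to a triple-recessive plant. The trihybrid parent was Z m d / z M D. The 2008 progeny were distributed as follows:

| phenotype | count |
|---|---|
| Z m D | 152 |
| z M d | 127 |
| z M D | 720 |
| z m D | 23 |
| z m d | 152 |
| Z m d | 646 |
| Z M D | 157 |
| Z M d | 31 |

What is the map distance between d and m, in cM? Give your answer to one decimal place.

The two rarest classes, Z M d and z m D, are the double crossovers. Comparing them with the parentals, only the m allele has switched, so m is the middle locus and the order is d – m – z.
Crossovers in the d–m interval produce the single-crossover classes Z m D and z M d (152 + 127 = 279) plus the double crossovers (54).
RF(d–m) = (279 + 54) / 2008 = 333/2008 = 0.1658 → 16.6 cM.

16.6 cM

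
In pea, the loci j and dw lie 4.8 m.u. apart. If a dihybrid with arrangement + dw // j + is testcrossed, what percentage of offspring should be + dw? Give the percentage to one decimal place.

A map distance of 4.8 m.u. corresponds to a recombination frequency of 0.048.
The F1 is + dw / j +, so + dw is a parental gamete class with expected frequency (1 − r)/2 = 0.952/2 = 0.4760.
That is 0.4760 = 47.6% of the progeny.

47.6%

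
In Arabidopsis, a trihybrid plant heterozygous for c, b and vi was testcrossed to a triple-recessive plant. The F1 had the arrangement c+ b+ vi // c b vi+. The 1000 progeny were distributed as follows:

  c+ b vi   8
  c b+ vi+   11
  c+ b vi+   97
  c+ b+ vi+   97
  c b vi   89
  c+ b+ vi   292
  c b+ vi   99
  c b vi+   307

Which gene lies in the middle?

b

The two rarest classes, c+ b vi and c b+ vi+, are the double crossovers. Comparing them with the parentals, only the b allele has switched, so b is the middle locus and the order is c – b – vi.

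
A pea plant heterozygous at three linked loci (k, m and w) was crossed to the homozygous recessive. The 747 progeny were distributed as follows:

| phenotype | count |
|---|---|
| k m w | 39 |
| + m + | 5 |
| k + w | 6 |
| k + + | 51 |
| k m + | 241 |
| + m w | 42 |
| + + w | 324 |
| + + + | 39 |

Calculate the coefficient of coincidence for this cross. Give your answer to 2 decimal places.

0.89

The two most frequent reciprocal classes, k m + and + + w, are the parental types, so the F1 was k m + / + + w.
The two rarest classes, + m + and k + w, are the double crossovers. Comparing them with the parentals, only the k allele has switched, so k is the middle locus and the order is m – k – w.
m–k: (93 + 11)/747 = 0.1392; k–w: (78 + 11)/747 = 0.1191.
Expected DCO frequency = 0.1392 × 0.1191 ≈ 0.01658; observed = 11/747 ≈ 0.01473.
Coefficient of coincidence = 0.01473/0.01658 ≈ 0.89.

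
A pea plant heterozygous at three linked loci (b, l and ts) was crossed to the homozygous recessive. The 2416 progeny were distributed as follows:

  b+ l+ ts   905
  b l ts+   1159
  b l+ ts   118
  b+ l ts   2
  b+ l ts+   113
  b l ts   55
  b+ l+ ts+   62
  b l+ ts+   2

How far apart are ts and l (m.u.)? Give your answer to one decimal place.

The two most frequent reciprocal classes, b l ts+ and b+ l+ ts, are the parental types, so the F1 was b l ts+ / b+ l+ ts.
The two rarest classes, b l+ ts+ and b+ l ts, are the double crossovers. Comparing them with the parentals, only the l allele has switched, so l is the middle locus and the order is ts – l – b.
Crossovers in the ts–l interval produce the single-crossover classes b l ts and b+ l+ ts+ (55 + 62 = 117) plus the double crossovers (4).
RF(ts–l) = (117 + 4) / 2416 = 121/2416 = 0.0501 → 5.0 m.u.

5.0 m.u.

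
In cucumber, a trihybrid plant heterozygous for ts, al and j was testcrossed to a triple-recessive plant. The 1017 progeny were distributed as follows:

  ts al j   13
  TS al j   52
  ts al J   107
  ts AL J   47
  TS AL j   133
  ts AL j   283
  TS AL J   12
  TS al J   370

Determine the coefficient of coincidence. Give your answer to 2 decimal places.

The two most frequent reciprocal classes, TS al J and ts AL j, are the parental types, so the F1 was TS al J / ts AL j.
The two rarest classes, TS AL J and ts al j, are the double crossovers. Comparing them with the parentals, only the al allele has switched, so al is the middle locus and the order is j – al – ts.
j–al: (99 + 25)/1017 = 0.1219; al–ts: (240 + 25)/1017 = 0.2606.
Expected DCO frequency = 0.1219 × 0.2606 ≈ 0.03177; observed = 25/1017 ≈ 0.02458.
Coefficient of coincidence = 0.02458/0.03177 ≈ 0.77.

0.77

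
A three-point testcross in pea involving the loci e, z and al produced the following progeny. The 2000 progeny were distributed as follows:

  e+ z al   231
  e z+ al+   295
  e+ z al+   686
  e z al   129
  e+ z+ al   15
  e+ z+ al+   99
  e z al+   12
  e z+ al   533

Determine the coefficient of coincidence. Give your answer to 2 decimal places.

0.38

The two most frequent reciprocal classes, e z+ al and e+ z al+, are the parental types, so the F1 was e z+ al / e+ z al+.
The two rarest classes, e+ z+ al and e z al+, are the double crossovers. Comparing them with the parentals, only the e allele has switched, so e is the middle locus and the order is z – e – al.
z–e: (228 + 27)/2000 = 0.1275; e–al: (526 + 27)/2000 = 0.2765.
Expected DCO frequency = 0.1275 × 0.2765 ≈ 0.03525; observed = 27/2000 ≈ 0.01350.
Coefficient of coincidence = 0.01350/0.03525 ≈ 0.38.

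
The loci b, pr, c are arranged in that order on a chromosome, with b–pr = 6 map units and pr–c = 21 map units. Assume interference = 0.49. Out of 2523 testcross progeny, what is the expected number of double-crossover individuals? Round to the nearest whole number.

16

Map distances give recombination frequencies of 0.060 and 0.210 for the two intervals.
With interference 0.49 (so coincidence = 0.51), expected double-crossover frequency = 0.060 × 0.210 × 0.51 = 0.00643.
Expected number = 0.00643 × 2523 = 16.21 ≈ 16.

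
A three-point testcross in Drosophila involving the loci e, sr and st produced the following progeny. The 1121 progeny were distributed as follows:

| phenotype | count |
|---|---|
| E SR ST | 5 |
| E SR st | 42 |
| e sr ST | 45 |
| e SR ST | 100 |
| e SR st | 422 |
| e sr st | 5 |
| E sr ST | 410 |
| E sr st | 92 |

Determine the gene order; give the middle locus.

The two most frequent reciprocal classes, E sr ST and e SR st, are the parental types, so the F1 was E sr ST / e SR st.
The two rarest classes, E SR ST and e sr st, are the double crossovers. Comparing them with the parentals, only the sr allele has switched, so sr is the middle locus and the order is st – sr – e.

sr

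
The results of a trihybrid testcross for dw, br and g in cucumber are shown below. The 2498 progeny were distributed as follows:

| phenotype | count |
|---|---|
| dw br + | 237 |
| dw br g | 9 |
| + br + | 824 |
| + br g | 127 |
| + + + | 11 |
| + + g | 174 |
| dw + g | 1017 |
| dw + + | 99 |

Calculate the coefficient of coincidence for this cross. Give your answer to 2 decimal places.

0.47

The two most frequent reciprocal classes, + br + and dw + g, are the parental types, so the F1 was + br + / dw + g.
The two rarest classes, + + + and dw br g, are the double crossovers. Comparing them with the parentals, only the br allele has switched, so br is the middle locus and the order is g – br – dw.
g–br: (226 + 20)/2498 = 0.0985; br–dw: (411 + 20)/2498 = 0.1725.
Expected DCO frequency = 0.0985 × 0.1725 ≈ 0.01699; observed = 20/2498 ≈ 0.00801.
Coefficient of coincidence = 0.00801/0.01699 ≈ 0.47.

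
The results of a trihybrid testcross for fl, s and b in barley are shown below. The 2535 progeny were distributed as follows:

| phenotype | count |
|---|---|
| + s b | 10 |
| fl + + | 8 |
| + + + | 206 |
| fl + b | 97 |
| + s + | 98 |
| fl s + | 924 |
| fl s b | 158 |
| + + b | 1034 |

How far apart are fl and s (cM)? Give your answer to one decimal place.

8.4 cM

The two most frequent reciprocal classes, fl s + and + + b, are the parental types, so the F1 was fl s + / + + b.
The two rarest classes, fl + + and + s b, are the double crossovers. Comparing them with the parentals, only the s allele has switched, so s is the middle locus and the order is fl – s – b.
Crossovers in the fl–s interval produce the single-crossover classes + s + and fl + b (98 + 97 = 195) plus the double crossovers (18).
RF(fl–s) = (195 + 18) / 2535 = 213/2535 = 0.0840 → 8.4 cM.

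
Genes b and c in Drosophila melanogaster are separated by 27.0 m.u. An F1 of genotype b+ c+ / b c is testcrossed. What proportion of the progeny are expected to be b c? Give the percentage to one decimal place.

36.5%

A map distance of 27.0 m.u. corresponds to a recombination frequency of 0.270.
The F1 is b+ c+ / b c, so b c is a parental gamete class with expected frequency (1 − r)/2 = 0.730/2 = 0.3650.
That is 0.3650 = 36.5% of the progeny.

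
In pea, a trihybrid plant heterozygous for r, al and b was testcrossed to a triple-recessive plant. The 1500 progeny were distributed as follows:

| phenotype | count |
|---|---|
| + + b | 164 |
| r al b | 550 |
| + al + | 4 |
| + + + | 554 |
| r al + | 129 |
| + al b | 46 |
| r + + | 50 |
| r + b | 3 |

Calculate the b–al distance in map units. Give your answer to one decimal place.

20.0 map units

The two most frequent reciprocal classes, + + + and r al b, are the parental types, so the F1 was + + + / r al b.
The two rarest classes, + al + and r + b, are the double crossovers. Comparing them with the parentals, only the al allele has switched, so al is the middle locus and the order is r – al – b.
Crossovers in the al–b interval produce the single-crossover classes + + b and r al + (164 + 129 = 293) plus the double crossovers (7).
RF(al–b) = (293 + 7) / 1500 = 300/1500 = 0.2000 → 20.0 map units.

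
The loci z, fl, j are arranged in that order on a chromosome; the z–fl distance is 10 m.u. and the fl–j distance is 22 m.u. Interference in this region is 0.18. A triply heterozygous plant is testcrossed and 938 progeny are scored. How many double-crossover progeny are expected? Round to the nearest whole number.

17

Map distances give recombination frequencies of 0.100 and 0.220 for the two intervals.
With interference 0.18 (so coincidence = 0.82), expected double-crossover frequency = 0.100 × 0.220 × 0.82 = 0.01804.
Expected number = 0.01804 × 938 = 16.92 ≈ 17.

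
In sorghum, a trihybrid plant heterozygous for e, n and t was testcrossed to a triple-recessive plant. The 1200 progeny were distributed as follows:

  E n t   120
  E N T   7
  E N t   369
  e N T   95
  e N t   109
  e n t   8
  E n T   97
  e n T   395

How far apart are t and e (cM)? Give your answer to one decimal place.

The two most frequent reciprocal classes, e n T and E N t, are the parental types, so the F1 was e n T / E N t.
The two rarest classes, e n t and E N T, are the double crossovers. Comparing them with the parentals, only the t allele has switched, so t is the middle locus and the order is n – t – e.
Crossovers in the t–e interval produce the single-crossover classes E n T and e N t (97 + 109 = 206) plus the double crossovers (15).
RF(t–e) = (206 + 15) / 1200 = 221/1200 = 0.1842 → 18.4 cM.

18.4 cM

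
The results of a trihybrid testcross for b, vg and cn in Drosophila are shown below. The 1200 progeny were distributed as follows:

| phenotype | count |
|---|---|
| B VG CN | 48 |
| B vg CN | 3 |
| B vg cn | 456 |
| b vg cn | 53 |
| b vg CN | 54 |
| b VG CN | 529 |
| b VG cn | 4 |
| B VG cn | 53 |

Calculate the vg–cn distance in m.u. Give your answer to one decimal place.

The two most frequent reciprocal classes, B vg cn and b VG CN, are the parental types, so the F1 was B vg cn / b VG CN.
The two rarest classes, B vg CN and b VG cn, are the double crossovers. Comparing them with the parentals, only the cn allele has switched, so cn is the middle locus and the order is b – cn – vg.
Crossovers in the cn–vg interval produce the single-crossover classes B VG cn and b vg CN (53 + 54 = 107) plus the double crossovers (7).
RF(cn–vg) = (107 + 7) / 1200 = 114/1200 = 0.0950 → 9.5 m.u.

9.5 m.u.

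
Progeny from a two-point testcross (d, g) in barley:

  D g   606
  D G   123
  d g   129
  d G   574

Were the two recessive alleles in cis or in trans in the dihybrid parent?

trans

The two most frequent classes are D g (606) and d G (574); these are the parental (non-recombinant) types.
So the F1 carried D g on one chromosome and d G on the other — the recessive alleles are on opposite chromosomes (trans / repulsion).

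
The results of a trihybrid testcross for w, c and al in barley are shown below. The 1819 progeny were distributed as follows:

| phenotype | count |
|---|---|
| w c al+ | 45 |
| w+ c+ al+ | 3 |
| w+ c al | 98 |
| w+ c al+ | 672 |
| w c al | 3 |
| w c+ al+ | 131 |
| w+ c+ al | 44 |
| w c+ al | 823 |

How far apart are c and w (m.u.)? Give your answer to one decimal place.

The two most frequent reciprocal classes, w c+ al and w+ c al+, are the parental types, so the F1 was w c+ al / w+ c al+.
The two rarest classes, w c al and w+ c+ al+, are the double crossovers. Comparing them with the parentals, only the c allele has switched, so c is the middle locus and the order is al – c – w.
Crossovers in the c–w interval produce the single-crossover classes w+ c+ al and w c al+ (44 + 45 = 89) plus the double crossovers (6).
RF(c–w) = (89 + 6) / 1819 = 95/1819 = 0.0522 → 5.2 m.u.

5.2 m.u.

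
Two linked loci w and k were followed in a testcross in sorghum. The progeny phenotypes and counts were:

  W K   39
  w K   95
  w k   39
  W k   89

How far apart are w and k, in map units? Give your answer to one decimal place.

29.8 map units

The two most frequent classes, W k (89) and w K (95), are the parental types, so the F1 was W k / w K.
The recombinant classes are W K and w k: 39 + 39 = 78.
Recombination frequency = 78/262 = 0.2977 ≈ 29.8%, i.e. 29.8 map units.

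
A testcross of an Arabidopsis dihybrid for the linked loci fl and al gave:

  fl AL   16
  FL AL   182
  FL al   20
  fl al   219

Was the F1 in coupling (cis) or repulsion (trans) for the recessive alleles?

The two most frequent classes are FL AL (182) and fl al (219); these are the parental (non-recombinant) types.
So the F1 carried FL AL on one chromosome and fl al on the other — the recessive alleles are on the same chromosome (cis / coupling).

cis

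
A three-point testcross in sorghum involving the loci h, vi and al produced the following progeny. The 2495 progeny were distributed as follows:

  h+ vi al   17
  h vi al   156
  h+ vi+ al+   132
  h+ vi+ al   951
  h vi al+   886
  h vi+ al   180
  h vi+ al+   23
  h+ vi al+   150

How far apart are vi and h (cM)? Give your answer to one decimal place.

14.8 cM

The two most frequent reciprocal classes, h vi al+ and h+ vi+ al, are the parental types, so the F1 was h vi al+ / h+ vi+ al.
The two rarest classes, h vi+ al+ and h+ vi al, are the double crossovers. Comparing them with the parentals, only the vi allele has switched, so vi is the middle locus and the order is al – vi – h.
Crossovers in the vi–h interval produce the single-crossover classes h+ vi al+ and h vi+ al (150 + 180 = 330) plus the double crossovers (40).
RF(vi–h) = (330 + 40) / 2495 = 370/2495 = 0.1483 → 14.8 cM.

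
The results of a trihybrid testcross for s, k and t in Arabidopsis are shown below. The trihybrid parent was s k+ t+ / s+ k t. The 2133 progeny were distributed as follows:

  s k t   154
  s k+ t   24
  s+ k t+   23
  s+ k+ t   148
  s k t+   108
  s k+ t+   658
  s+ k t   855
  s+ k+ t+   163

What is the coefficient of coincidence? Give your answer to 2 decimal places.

The two rarest classes, s k+ t and s+ k t+, are the double crossovers. Comparing them with the parentals, only the t allele has switched, so t is the middle locus and the order is s – t – k.
s–t: (317 + 47)/2133 = 0.1707; t–k: (256 + 47)/2133 = 0.1421.
Expected DCO frequency = 0.1707 × 0.1421 ≈ 0.02426; observed = 47/2133 ≈ 0.02203.
Coefficient of coincidence = 0.02203/0.02426 ≈ 0.91.

0.91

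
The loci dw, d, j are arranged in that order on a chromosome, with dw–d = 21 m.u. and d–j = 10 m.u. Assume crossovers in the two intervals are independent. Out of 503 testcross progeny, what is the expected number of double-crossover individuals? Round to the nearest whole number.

Map distances give recombination frequencies of 0.210 and 0.100 for the two intervals.
With no interference, expected double-crossover frequency = 0.210 × 0.100 = 0.02100.
Expected number = 0.02100 × 503 = 10.56 ≈ 11.

11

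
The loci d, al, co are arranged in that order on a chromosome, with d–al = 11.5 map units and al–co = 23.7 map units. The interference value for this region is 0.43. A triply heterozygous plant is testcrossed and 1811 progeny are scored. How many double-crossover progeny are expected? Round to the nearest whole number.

28

Map distances give recombination frequencies of 0.115 and 0.237 for the two intervals.
With interference 0.43 (so coincidence = 0.57), expected double-crossover frequency = 0.115 × 0.237 × 0.57 = 0.01554.
Expected number = 0.01554 × 1811 = 28.13 ≈ 28.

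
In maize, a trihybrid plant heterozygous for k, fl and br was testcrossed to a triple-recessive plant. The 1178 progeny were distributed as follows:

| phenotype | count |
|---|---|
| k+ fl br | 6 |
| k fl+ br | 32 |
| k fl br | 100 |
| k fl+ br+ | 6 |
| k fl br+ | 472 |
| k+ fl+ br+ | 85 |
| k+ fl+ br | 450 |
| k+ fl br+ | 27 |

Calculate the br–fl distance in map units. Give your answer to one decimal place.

The two most frequent reciprocal classes, k+ fl+ br and k fl br+, are the parental types, so the F1 was k+ fl+ br / k fl br+.
The two rarest classes, k+ fl br and k fl+ br+, are the double crossovers. Comparing them with the parentals, only the fl allele has switched, so fl is the middle locus and the order is br – fl – k.
Crossovers in the br–fl interval produce the single-crossover classes k+ fl+ br+ and k fl br (85 + 100 = 185) plus the double crossovers (12).
RF(br–fl) = (185 + 12) / 1178 = 197/1178 = 0.1672 → 16.7 map units.

16.7 map units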